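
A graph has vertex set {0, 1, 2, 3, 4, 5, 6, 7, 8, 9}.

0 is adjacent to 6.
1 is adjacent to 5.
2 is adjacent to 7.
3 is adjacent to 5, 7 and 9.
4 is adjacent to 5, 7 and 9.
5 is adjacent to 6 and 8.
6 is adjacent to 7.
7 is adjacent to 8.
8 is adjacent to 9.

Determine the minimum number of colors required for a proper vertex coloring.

2

2 and 7 are adjacent, so at least 2 colors are needed.
A valid assignment using 2 colors: 0=red, 1=blue, 2=blue, 3=blue, 4=blue, 5=red, 6=blue, 7=red, 8=blue, 9=red. Each edge has distinct colors on its endpoints.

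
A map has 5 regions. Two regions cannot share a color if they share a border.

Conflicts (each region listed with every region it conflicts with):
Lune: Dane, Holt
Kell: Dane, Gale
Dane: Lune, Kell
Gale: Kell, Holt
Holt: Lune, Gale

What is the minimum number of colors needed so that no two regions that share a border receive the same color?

3

The cycle Lune-Dane-Kell-Gale-Holt-Lune has odd length 5, so it cannot be 2-colored; at least 3 colors are needed.
3 colors suffice: color 1 → {Lune, Kell}; color 2 → {Dane, Gale}; color 3 → {Holt}. No two conflicting regions share a color.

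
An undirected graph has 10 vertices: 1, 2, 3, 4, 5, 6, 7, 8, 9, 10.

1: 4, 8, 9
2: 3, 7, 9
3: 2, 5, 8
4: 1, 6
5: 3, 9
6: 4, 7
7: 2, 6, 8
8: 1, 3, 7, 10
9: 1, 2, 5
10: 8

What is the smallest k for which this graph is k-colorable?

3

The cycle 9-1-8-3-5-9 has odd length 5, so it cannot be 2-colored; at least 3 colors are needed.
One proper 3-coloring: 1=b, 2=c, 3=b, 4=c, 5=c, 6=a, 7=b, 8=a, 9=a, 10=b. No two adjacent vertices share a color.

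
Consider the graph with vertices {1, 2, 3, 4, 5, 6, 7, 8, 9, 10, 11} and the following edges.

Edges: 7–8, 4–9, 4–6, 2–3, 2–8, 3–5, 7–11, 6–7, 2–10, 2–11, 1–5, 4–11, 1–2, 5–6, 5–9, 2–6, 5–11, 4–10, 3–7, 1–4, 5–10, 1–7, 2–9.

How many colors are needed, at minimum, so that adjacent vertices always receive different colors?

2

2 and 6 are adjacent, so at least 2 colors are needed.
2 colors suffice: 1=blue, 2=red, 3=blue, 4=red, 5=red, 6=blue, 7=red, 8=blue, 9=blue, 10=blue, 11=blue. Each edge has distinct colors on its endpoints.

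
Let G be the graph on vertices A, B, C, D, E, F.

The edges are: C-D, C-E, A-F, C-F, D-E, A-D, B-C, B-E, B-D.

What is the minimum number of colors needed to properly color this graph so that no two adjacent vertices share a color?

4

B, C, D, E are mutually adjacent (a clique of size 4), so at least 4 colors are needed.
4 colors suffice: color red → {D, F}; color blue → {A, C}; color green → {B}; color yellow → {E}. Every edge joins two different colors.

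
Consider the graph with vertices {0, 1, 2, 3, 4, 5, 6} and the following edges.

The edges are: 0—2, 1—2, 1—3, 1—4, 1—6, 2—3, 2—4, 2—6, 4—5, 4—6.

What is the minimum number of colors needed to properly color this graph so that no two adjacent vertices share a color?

1, 2, 4, 6 are pairwise adjacent (a clique of size 4), so at least 4 colors are needed.
4 colors suffice: color red → {2, 5}; color blue → {0, 3, 4}; color green → {1}; color yellow → {6}. No two adjacent vertices share a color.

4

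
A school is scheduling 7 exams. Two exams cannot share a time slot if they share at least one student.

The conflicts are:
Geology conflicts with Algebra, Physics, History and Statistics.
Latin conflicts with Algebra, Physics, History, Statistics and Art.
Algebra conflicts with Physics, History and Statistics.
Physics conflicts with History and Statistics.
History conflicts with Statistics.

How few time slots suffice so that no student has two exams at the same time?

Latin, Algebra, Physics, History, Statistics pairwise conflict, so at least 5 time slots are needed.
5 time slots suffice: time slot 1 → {History, Art}; time slot 2 → {Geology, Latin}; time slot 3 → {Physics}; time slot 4 → {Algebra}; time slot 5 → {Statistics}. No two conflicting exams share a time slot.

5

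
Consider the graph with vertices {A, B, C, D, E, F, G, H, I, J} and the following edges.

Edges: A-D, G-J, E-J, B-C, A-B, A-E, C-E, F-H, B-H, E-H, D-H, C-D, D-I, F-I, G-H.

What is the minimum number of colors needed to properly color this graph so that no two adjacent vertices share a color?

A and D are adjacent, so at least 2 colors are needed.
2 colors suffice: color 1 → {A, C, H, I, J}; color 2 → {B, D, E, F, G}. Each edge has distinct colors on its endpoints.

2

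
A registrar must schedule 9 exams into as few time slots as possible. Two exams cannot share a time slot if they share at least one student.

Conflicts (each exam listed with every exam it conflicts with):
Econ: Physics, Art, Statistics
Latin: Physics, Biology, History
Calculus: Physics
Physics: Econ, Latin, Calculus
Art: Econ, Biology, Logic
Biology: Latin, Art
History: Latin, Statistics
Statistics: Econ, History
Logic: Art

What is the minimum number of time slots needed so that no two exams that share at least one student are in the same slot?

The cycle Art-Biology-Latin-Physics-Econ-Art has odd length 5, so it cannot be 2-colored; at least 3 time slots are needed.
3 time slots suffice: time slot 1 → {Latin, Calculus, Art, Statistics}; time slot 2 → {Physics, Biology, History, Logic}; time slot 3 → {Econ}. No two conflicting exams share a time slot.

3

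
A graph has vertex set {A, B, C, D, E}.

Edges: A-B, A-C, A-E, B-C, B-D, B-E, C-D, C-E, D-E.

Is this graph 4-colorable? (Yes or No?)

The chromatic number is 4. A, B, C, E are mutually adjacent (a clique of size 4), so at least 4 colors are needed.
4 colors suffice: color 1 → {C}; color 2 → {E}; color 3 → {B}; color 4 → {A, D}.
That is already a proper 4-coloring.

Yes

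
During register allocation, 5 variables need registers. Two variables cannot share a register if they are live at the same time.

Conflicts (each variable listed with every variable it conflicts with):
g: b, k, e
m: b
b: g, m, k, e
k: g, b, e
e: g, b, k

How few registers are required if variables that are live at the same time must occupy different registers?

4

g, b, k, e pairwise conflict, so at least 4 registers are needed.
4 registers suffice: g=4, m=2, b=1, k=3, e=2. Each listed conflict is separated.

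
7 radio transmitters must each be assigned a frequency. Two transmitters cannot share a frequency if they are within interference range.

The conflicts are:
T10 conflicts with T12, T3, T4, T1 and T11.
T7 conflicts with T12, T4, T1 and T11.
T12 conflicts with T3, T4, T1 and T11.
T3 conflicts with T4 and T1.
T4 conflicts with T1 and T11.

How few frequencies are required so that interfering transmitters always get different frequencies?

5

T10, T12, T3, T4, T1 all conflict with each other, so at least 5 frequencies are needed.
5 frequencies suffice: frequency 1 → {T4}; frequency 2 → {T12}; frequency 3 → {T1, T11}; frequency 4 → {T10, T7}; frequency 5 → {T3}. No two conflicting transmitters share a frequency.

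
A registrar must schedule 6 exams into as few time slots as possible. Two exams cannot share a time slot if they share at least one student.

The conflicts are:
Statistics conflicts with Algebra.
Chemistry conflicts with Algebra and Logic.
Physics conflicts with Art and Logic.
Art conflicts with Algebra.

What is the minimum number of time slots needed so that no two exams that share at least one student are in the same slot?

3

The cycle Chemistry-Logic-Physics-Art-Algebra-Chemistry has odd length 5, so it cannot be 2-colored; at least 3 time slots are needed.
3 time slots suffice: time slot 1 → {Physics, Algebra}; time slot 2 → {Statistics, Chemistry, Art}; time slot 3 → {Logic}. Every pair that conflicts lands in different time slots.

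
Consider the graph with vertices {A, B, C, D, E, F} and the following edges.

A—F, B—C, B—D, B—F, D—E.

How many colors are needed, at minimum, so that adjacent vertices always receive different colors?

2

D and E are adjacent, so at least 2 colors are needed.
2 colors suffice: color 1 → {A, B, E}; color 2 → {C, D, F}. No two adjacent vertices share a color.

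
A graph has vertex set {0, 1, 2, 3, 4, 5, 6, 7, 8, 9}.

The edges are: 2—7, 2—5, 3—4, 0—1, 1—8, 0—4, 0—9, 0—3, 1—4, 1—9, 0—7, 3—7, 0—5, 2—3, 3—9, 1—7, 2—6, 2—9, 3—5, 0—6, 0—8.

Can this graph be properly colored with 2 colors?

No

0, 1, 8 are pairwise adjacent, so at least 3 colors are needed.
So 2 colors are not enough.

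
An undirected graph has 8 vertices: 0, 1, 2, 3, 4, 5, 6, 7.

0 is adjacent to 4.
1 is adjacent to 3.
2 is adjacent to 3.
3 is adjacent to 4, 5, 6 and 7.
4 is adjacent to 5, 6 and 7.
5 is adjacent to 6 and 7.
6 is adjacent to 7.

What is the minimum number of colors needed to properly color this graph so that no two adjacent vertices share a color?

3, 4, 5, 6, 7 are mutually adjacent (a clique of size 5), so at least 5 colors are needed.
5 colors suffice: color red → {0, 3}; color blue → {1, 2, 4}; color green → {5}; color yellow → {6}; color purple → {7}. Each edge has distinct colors on its endpoints.

5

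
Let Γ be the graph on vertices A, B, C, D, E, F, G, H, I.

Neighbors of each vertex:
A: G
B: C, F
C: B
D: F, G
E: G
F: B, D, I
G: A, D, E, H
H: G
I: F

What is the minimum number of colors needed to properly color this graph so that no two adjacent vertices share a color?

D and F are adjacent, so at least 2 colors are needed.
One proper 2-coloring: A=blue, B=blue, C=red, D=blue, E=blue, F=red, G=red, H=blue, I=blue. No two adjacent vertices share a color.

2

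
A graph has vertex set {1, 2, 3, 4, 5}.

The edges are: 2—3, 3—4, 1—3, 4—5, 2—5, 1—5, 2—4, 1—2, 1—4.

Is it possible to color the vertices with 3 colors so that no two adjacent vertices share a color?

1, 2, 4, 5 are mutually adjacent (a clique of size 4), so at least 4 colors are needed.
So 3 colors are not enough.

No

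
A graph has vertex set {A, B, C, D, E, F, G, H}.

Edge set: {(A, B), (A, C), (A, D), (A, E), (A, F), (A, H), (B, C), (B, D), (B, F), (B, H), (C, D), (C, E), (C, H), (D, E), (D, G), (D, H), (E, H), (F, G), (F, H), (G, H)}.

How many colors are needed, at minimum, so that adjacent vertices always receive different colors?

5

A, C, D, E, H are mutually adjacent (a clique of size 5), so at least 5 colors are needed.
A valid assignment using 5 colors: A=3, B=5, C=4, D=2, E=5, F=2, G=3, H=1. Every edge joins two different colors.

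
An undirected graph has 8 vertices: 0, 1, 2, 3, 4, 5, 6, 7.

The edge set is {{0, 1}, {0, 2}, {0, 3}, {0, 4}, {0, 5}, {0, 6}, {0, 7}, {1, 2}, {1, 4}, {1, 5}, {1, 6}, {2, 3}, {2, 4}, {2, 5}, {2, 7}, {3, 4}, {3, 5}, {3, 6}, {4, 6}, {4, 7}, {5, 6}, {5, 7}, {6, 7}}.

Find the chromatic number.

0, 1, 2, 4 are mutually adjacent (a clique of size 4), so at least 4 colors are needed.
One proper 4-coloring: 0=red, 1=yellow, 2=green, 3=yellow, 4=blue, 5=blue, 6=green, 7=yellow. Each edge has distinct colors on its endpoints.

4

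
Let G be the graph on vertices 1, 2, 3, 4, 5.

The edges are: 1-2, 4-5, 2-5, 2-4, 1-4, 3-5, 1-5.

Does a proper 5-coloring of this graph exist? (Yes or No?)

Yes

The chromatic number is 4. 1, 2, 4, 5 are mutually adjacent (a clique of size 4), so at least 4 colors are needed.
4 colors suffice: color red → {5}; color blue → {1, 3}; color green → {4}; color yellow → {2}.
Since 5 ≥ 4, a proper 5-coloring certainly exists.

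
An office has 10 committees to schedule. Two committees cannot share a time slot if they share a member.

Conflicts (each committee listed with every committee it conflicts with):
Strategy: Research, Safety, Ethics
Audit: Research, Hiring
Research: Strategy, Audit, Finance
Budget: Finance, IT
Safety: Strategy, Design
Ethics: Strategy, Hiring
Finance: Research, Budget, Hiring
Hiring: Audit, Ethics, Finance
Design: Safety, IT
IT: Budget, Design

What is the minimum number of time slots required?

3

The cycle Audit-Research-Strategy-Ethics-Hiring-Audit has odd length 5, so it cannot be 2-colored; at least 3 time slots are needed.
3 time slots suffice: Strategy=1, Audit=1, Research=2, Budget=2, Safety=2, Ethics=3, Finance=1, Hiring=2, Design=3, IT=1. Each listed conflict is separated.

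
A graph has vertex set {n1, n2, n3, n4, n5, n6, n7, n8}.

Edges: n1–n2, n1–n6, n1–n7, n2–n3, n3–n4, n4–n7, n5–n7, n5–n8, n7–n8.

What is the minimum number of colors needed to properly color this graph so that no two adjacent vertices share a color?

n5, n7, n8 are pairwise adjacent, so at least 3 colors are needed.
3 colors suffice: color 1 → {n3, n6, n7}; color 2 → {n1, n4, n5}; color 3 → {n2, n8}. No two adjacent vertices share a color.

3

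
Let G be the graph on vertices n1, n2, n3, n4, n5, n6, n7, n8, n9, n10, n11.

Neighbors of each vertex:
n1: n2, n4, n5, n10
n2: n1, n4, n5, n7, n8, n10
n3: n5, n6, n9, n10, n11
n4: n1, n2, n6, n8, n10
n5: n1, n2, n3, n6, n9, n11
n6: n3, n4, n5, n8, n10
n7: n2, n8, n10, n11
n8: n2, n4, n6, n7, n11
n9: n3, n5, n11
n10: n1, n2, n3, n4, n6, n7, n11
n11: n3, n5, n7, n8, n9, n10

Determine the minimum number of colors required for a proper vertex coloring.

4

n1, n2, n4, n10 are pairwise adjacent (a clique of size 4), so at least 4 colors are needed.
4 colors suffice: n1=Y, n2=B, n3=G, n4=G, n5=R, n6=B, n7=G, n8=R, n9=Y, n10=R, n11=B. Each edge has distinct colors on its endpoints.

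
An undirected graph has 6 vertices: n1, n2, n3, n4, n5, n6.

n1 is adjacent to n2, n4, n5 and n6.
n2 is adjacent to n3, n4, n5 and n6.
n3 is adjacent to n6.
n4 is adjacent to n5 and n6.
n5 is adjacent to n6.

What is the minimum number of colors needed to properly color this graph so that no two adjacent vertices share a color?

5

n1, n2, n4, n5, n6 are pairwise adjacent (a clique of size 5), so at least 5 colors are needed.
5 colors suffice: n1=Y, n2=B, n3=G, n4=G, n5=P, n6=R. Every edge joins two different colors.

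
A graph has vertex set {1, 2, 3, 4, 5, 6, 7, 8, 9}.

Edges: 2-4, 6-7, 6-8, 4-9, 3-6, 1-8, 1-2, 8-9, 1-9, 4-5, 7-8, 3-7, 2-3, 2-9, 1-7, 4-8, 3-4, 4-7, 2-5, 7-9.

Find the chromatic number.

4

1, 7, 8, 9 are pairwise adjacent (a clique of size 4), so at least 4 colors are needed.
4 colors suffice: color a → {2, 7}; color b → {1, 4, 6}; color c → {3, 5, 9}; color d → {8}. Each edge has distinct colors on its endpoints.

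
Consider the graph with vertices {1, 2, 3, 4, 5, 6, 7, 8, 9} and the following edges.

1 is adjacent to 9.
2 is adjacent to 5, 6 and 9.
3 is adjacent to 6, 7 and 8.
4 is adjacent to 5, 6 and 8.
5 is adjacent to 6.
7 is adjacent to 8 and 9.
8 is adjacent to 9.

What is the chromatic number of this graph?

3

2, 5, 6 form a triangle, so at least 3 colors are needed.
3 colors suffice: color a → {1, 6, 8}; color b → {3, 5, 9}; color c → {2, 4, 7}. No two adjacent vertices share a color.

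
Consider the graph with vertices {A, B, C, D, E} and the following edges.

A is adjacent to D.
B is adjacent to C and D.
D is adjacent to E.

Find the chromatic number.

2

D and E are adjacent, so at least 2 colors are needed.
One proper 2-coloring: A=2, B=2, C=1, D=1, E=2. Every edge joins two different colors.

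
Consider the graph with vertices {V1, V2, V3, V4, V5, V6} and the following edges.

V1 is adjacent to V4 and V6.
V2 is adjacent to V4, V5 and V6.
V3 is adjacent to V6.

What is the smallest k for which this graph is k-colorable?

V3 and V6 are adjacent, so at least 2 colors are needed.
A valid assignment using 2 colors: V1=1, V2=1, V3=1, V4=2, V5=2, V6=2. Every edge joins two different colors.

2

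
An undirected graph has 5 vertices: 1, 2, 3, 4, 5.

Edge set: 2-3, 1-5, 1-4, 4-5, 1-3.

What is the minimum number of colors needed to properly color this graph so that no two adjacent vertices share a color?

3

1, 4, 5 are mutually adjacent, so at least 3 colors are needed.
One proper 3-coloring: 1=red, 2=red, 3=blue, 4=green, 5=blue. Every edge joins two different colors.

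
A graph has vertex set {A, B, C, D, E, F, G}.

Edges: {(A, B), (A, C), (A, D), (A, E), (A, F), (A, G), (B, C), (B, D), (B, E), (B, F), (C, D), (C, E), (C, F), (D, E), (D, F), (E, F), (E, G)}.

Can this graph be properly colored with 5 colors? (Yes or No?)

No

A, B, C, D, E, F are pairwise adjacent (a clique of size 6), so at least 6 colors are needed.
So 5 colors are not enough.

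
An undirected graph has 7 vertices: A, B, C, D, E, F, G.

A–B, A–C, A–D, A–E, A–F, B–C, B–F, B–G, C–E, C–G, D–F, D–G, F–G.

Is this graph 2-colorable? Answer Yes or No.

No

B, C, G are mutually adjacent, so at least 3 colors are needed.
So 2 colors are not enough.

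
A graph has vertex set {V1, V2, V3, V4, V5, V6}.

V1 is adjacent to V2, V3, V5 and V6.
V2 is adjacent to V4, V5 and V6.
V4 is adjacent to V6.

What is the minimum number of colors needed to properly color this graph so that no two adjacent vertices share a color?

3

V2, V4, V6 are pairwise adjacent, so at least 3 colors are needed.
One proper 3-coloring: V1=1, V2=2, V3=2, V4=1, V5=3, V6=3. Each edge has distinct colors on its endpoints.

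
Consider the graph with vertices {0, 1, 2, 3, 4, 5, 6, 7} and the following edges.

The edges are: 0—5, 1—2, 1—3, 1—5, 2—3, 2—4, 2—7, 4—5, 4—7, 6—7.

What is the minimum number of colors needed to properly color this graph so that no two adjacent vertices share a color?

3

2, 4, 7 are pairwise adjacent, so at least 3 colors are needed.
One proper 3-coloring: 0=b, 1=b, 2=a, 3=c, 4=b, 5=a, 6=a, 7=c. No two adjacent vertices share a color.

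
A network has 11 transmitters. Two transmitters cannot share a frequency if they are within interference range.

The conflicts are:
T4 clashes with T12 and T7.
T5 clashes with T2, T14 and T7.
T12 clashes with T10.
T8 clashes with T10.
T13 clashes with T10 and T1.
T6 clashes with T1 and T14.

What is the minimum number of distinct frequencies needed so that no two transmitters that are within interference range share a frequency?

3

The cycle T4-T7-T5-T14-T6-T1-T13-T10-T12-T4 has odd length 9, so it cannot be 2-colored; at least 3 frequencies are needed.
3 frequencies suffice: frequency 1 → {T4, T5, T6, T10}; frequency 2 → {T2, T12, T8, T1, T14, T7}; frequency 3 → {T13}. Each listed conflict is separated.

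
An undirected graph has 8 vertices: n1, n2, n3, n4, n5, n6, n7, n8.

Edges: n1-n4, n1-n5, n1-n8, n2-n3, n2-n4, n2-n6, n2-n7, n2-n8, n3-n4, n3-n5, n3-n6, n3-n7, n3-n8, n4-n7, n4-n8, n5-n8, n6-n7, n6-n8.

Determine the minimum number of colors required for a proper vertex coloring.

4

n2, n3, n4, n7 are pairwise adjacent (a clique of size 4), so at least 4 colors are needed.
A valid assignment using 4 colors: n1=R, n2=G, n3=R, n4=Y, n5=G, n6=Y, n7=B, n8=B. Each edge has distinct colors on its endpoints.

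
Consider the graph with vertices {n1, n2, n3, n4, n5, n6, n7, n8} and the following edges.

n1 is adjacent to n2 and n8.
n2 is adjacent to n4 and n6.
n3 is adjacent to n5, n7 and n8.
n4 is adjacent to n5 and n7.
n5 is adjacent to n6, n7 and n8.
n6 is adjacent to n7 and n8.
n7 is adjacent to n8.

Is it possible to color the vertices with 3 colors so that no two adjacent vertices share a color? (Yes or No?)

No

n5, n6, n7, n8 are mutually adjacent (a clique of size 4), so at least 4 colors are needed.
So 3 colors are not enough.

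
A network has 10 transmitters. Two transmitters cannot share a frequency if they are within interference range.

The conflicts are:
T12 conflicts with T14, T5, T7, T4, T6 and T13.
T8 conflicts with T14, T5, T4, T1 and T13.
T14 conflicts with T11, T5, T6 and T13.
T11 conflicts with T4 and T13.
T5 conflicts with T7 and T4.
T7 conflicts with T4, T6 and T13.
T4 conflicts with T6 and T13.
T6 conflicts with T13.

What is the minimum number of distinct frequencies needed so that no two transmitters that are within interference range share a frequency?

5

T12, T7, T4, T6, T13 pairwise conflict, so at least 5 frequencies are needed.
A valid assignment using 5 frequencies: T12=3, T8=3, T14=1, T11=3, T5=2, T7=4, T4=1, T1=1, T6=5, T13=2. No two conflicting transmitters share a frequency.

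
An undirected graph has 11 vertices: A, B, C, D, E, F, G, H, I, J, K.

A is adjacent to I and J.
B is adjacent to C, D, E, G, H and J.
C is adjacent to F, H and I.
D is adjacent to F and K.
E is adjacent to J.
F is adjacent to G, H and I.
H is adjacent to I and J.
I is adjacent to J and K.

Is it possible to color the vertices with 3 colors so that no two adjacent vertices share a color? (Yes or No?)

No

C, F, H, I form a clique, so at least 4 colors are needed.
So 3 colors are not enough.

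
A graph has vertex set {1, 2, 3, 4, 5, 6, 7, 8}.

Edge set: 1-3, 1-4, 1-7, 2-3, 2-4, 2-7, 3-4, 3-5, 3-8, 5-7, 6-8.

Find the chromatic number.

3

1, 3, 4 are mutually adjacent, so at least 3 colors are needed.
3 colors suffice: color a → {3, 6, 7}; color b → {1, 2, 5, 8}; color c → {4}. No two adjacent vertices share a color.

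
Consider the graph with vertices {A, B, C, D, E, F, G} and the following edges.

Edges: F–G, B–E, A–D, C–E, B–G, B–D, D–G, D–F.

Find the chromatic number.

D, F, G are mutually adjacent, so at least 3 colors are needed.
One proper 3-coloring: A=2, B=3, C=2, D=1, E=1, F=3, G=2. Every edge joins two different colors.

3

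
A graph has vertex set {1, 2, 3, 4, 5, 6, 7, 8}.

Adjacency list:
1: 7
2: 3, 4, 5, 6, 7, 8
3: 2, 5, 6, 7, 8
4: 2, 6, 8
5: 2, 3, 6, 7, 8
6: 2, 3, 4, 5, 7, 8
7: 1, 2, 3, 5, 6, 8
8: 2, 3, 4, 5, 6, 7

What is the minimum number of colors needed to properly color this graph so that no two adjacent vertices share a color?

6

2, 3, 5, 6, 7, 8 are pairwise adjacent (a clique of size 6), so at least 6 colors are needed.
A valid assignment using 6 colors: 1=a, 2=c, 3=e, 4=d, 5=f, 6=b, 7=d, 8=a. Every edge joins two different colors.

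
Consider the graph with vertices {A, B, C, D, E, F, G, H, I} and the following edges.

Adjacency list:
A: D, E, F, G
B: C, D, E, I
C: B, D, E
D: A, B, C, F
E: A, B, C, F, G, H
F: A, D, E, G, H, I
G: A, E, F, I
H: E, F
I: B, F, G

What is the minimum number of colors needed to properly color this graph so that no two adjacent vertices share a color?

4

A, E, F, G are mutually adjacent (a clique of size 4), so at least 4 colors are needed.
4 colors suffice: color 1 → {D, E, I}; color 2 → {B, F}; color 3 → {C, G, H}; color 4 → {A}. Each edge has distinct colors on its endpoints.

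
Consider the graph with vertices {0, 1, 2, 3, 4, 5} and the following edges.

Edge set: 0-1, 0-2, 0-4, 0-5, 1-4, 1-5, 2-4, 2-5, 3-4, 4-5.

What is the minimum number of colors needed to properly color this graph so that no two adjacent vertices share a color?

0, 1, 4, 5 are mutually adjacent (a clique of size 4), so at least 4 colors are needed.
One proper 4-coloring: 0=c, 1=d, 2=d, 3=b, 4=a, 5=b. Every edge joins two different colors.

4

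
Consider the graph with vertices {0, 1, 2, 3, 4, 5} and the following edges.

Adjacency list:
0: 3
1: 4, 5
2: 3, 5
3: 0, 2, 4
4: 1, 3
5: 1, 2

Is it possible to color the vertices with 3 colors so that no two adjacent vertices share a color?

Yes

The chromatic number is 3. The cycle 3-2-5-1-4-3 has odd length 5, so it cannot be 2-colored; at least 3 colors are needed.
3 colors suffice: 0=blue, 1=blue, 2=blue, 3=red, 4=green, 5=red.
That is already a proper 3-coloring.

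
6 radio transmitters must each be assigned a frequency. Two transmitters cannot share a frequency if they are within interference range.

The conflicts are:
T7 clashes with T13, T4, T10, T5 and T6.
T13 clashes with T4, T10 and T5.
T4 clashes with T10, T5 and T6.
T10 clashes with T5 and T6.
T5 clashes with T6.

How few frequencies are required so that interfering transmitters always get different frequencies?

5

T7, T4, T10, T5, T6 are mutually in conflict, so at least 5 frequencies are needed.
Using 5 frequencies: T7=3, T13=5, T4=4, T10=1, T5=2, T6=5. No two conflicting transmitters share a frequency.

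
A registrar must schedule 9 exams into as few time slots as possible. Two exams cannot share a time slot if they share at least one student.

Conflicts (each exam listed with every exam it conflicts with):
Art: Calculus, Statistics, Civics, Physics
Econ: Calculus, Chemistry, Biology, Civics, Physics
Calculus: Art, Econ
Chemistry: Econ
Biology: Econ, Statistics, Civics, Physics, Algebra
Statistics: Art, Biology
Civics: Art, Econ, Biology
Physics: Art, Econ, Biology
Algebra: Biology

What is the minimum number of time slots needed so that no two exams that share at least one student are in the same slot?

3

Econ, Biology, Civics pairwise conflict, so at least 3 time slots are needed.
A valid assignment using 3 time slots: Art=1, Econ=2, Calculus=3, Chemistry=1, Biology=1, Statistics=2, Civics=3, Physics=3, Algebra=2. Every pair that conflicts lands in different time slots.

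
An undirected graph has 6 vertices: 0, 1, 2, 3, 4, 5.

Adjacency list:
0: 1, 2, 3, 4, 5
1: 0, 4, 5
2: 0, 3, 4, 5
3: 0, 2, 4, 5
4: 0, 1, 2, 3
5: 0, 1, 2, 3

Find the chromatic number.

0, 2, 3, 5 are mutually adjacent (a clique of size 4), so at least 4 colors are needed.
4 colors suffice: color a → {0}; color b → {1, 2}; color c → {3}; color d → {4, 5}. Every edge joins two different colors.

4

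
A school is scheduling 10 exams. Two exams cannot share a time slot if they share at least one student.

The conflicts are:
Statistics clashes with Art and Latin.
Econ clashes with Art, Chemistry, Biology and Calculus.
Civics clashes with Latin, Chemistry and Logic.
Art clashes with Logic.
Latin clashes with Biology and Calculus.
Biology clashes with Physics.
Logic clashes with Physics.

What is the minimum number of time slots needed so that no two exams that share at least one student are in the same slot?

3

The cycle Art-Statistics-Latin-Biology-Econ-Art has odd length 5, so it cannot be 2-colored; at least 3 time slots are needed.
3 time slots suffice: time slot 1 → {Econ, Latin, Logic}; time slot 2 → {Civics, Art, Biology, Calculus}; time slot 3 → {Statistics, Chemistry, Physics}. Each listed conflict is separated.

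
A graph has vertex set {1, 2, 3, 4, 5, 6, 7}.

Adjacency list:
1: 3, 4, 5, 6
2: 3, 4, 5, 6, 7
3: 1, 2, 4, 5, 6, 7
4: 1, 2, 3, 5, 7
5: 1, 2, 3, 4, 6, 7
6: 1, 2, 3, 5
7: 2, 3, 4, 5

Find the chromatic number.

5

2, 3, 4, 5, 7 are mutually adjacent (a clique of size 5), so at least 5 colors are needed.
5 colors suffice: color red → {5}; color blue → {3}; color green → {4, 6}; color yellow → {1, 2}; color purple → {7}. Each edge has distinct colors on its endpoints.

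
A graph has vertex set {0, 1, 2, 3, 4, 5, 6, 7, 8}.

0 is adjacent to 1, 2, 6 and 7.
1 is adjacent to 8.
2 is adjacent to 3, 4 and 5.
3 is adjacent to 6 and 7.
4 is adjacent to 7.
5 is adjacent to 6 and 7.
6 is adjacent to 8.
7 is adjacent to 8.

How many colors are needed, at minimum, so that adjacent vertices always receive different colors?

2

2 and 5 are adjacent, so at least 2 colors are needed.
A valid assignment using 2 colors: 0=b, 1=a, 2=a, 3=b, 4=b, 5=b, 6=a, 7=a, 8=b. Every edge joins two different colors.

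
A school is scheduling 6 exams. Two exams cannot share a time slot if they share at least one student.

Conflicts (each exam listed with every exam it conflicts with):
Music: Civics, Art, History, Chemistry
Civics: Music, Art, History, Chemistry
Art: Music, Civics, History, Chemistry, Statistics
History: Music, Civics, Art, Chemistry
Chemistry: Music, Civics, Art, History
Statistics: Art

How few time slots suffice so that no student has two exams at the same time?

Music, Civics, Art, History, Chemistry all conflict with each other, so at least 5 time slots are needed.
5 time slots suffice: Music=4, Civics=5, Art=1, History=3, Chemistry=2, Statistics=2. No two conflicting exams share a time slot.

5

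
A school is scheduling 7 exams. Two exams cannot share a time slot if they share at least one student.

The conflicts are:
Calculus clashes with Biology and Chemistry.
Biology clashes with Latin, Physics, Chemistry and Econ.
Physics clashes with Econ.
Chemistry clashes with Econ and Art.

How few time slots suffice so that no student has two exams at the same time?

3

Biology, Physics, Econ are mutually in conflict, so at least 3 time slots are needed.
3 time slots suffice: Calculus=3, Biology=1, Latin=2, Physics=2, Chemistry=2, Econ=3, Art=1. Every pair that conflicts lands in different time slots.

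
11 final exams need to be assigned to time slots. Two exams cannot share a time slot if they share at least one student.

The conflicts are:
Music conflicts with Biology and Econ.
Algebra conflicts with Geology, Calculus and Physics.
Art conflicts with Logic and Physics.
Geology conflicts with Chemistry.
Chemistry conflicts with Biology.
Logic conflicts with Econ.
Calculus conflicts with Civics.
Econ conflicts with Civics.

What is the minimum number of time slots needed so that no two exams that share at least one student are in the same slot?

3

The cycle Civics-Calculus-Algebra-Physics-Art-Logic-Econ-Civics has odd length 7, so it cannot be 2-colored; at least 3 time slots are needed.
3 time slots suffice: Music=2, Algebra=1, Art=1, Geology=3, Chemistry=2, Logic=2, Calculus=3, Biology=1, Econ=1, Physics=2, Civics=2. Each listed conflict is separated.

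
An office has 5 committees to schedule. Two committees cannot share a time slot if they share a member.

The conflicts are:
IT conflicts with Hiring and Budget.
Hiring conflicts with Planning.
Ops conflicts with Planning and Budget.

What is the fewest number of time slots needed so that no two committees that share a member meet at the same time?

The cycle Planning-Hiring-IT-Budget-Ops-Planning has odd length 5, so it cannot be 2-colored; at least 3 time slots are needed.
3 time slots suffice: time slot 1 → {IT, Ops}; time slot 2 → {Hiring, Budget}; time slot 3 → {Planning}. No two conflicting committees share a time slot.

3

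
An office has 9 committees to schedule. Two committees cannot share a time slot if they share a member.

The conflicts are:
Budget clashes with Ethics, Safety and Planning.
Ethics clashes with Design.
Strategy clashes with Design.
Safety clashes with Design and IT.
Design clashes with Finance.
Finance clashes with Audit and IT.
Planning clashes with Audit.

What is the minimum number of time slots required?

Budget and Safety conflict, so at least 2 time slots are needed.
2 time slots suffice: Budget=1, Ethics=2, Strategy=2, Safety=2, Design=1, Finance=2, Planning=2, Audit=1, IT=1. Every pair that conflicts lands in different time slots.

2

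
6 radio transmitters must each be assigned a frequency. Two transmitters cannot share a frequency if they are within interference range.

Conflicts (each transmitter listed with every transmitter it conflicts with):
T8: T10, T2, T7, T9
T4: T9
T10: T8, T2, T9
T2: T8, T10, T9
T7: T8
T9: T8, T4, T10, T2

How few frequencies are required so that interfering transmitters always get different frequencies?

4

T8, T10, T2, T9 are mutually in conflict, so at least 4 frequencies are needed.
A valid assignment using 4 frequencies: T8=1, T4=1, T10=4, T2=3, T7=2, T9=2. Each listed conflict is separated.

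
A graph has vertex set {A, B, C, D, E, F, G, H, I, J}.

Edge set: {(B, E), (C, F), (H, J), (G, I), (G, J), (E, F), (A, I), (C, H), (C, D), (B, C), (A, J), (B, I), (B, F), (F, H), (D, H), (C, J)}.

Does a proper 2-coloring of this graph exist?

No

C, D, H form a triangle, so at least 3 colors are needed.
So 2 colors are not enough.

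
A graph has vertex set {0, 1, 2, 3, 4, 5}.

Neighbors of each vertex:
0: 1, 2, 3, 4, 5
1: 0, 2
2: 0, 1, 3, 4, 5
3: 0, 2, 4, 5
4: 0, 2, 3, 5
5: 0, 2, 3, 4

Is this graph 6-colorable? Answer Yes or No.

The chromatic number is 5. 0, 2, 3, 4, 5 are pairwise adjacent (a clique of size 5), so at least 5 colors are needed.
5 colors suffice: color red → {0}; color blue → {2}; color green → {1, 5}; color yellow → {3}; color purple → {4}.
Since 6 ≥ 5, a proper 6-coloring certainly exists.

Yes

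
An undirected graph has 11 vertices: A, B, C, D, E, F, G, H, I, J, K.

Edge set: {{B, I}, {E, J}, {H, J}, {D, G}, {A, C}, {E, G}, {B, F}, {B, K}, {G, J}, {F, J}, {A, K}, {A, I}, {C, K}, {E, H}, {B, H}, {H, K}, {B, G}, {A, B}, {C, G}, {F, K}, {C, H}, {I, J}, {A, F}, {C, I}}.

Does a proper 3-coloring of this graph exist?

No

A, B, F, K are pairwise adjacent (a clique of size 4), so at least 4 colors are needed.
So 3 colors are not enough.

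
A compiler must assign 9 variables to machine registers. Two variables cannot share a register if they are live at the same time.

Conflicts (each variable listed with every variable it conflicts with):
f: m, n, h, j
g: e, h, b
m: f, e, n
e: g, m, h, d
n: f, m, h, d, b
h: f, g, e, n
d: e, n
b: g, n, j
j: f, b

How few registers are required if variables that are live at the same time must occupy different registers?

3

f, m, n all conflict with each other, so at least 3 registers are needed.
3 registers suffice: register 1 → {e, n, j}; register 2 → {f, g, d}; register 3 → {m, h, b}. No two conflicting variables share a register.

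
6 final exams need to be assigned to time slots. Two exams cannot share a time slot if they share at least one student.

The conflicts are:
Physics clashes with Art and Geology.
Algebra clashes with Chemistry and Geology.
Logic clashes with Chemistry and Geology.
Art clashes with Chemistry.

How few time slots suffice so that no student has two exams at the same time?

The cycle Physics-Art-Chemistry-Logic-Geology-Physics has odd length 5, so it cannot be 2-colored; at least 3 time slots are needed.
3 time slots suffice: time slot 1 → {Chemistry, Geology}; time slot 2 → {Physics, Algebra, Logic}; time slot 3 → {Art}. Each listed conflict is separated.

3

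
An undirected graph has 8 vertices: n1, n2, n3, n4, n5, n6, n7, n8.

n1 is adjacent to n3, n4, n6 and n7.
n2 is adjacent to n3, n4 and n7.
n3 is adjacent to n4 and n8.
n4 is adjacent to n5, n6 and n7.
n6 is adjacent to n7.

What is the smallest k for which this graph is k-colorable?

4

n1, n4, n6, n7 are mutually adjacent (a clique of size 4), so at least 4 colors are needed.
4 colors suffice: color R → {n4, n8}; color B → {n1, n2, n5}; color G → {n3, n7}; color Y → {n6}. Every edge joins two different colors.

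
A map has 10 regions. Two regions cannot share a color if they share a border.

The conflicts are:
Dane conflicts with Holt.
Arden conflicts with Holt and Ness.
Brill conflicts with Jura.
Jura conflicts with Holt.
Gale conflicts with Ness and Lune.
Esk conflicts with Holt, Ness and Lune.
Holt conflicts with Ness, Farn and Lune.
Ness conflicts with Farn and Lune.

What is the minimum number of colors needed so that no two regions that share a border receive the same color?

Esk, Holt, Ness, Lune pairwise conflict, so at least 4 colors are needed.
A valid assignment using 4 colors: Dane=2, Arden=3, Brill=1, Jura=2, Gale=1, Esk=4, Holt=1, Ness=2, Farn=3, Lune=3. No two conflicting regions share a color.

4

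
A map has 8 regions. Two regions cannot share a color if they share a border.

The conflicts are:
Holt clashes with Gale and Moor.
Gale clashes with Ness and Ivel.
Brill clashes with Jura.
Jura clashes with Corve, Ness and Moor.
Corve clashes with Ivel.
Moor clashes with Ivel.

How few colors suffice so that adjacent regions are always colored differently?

3

The cycle Gale-Ivel-Moor-Jura-Ness-Gale has odd length 5, so it cannot be 2-colored; at least 3 colors are needed.
3 colors suffice: color 1 → {Holt, Jura, Ivel}; color 2 → {Gale, Brill, Corve, Moor}; color 3 → {Ness}. No two conflicting regions share a color.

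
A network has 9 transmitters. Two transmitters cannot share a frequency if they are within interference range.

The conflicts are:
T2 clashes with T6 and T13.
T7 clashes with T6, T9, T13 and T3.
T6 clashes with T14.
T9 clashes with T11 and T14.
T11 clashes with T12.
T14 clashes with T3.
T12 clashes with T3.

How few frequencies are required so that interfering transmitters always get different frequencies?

The cycle T12-T11-T9-T7-T3-T12 has odd length 5, so it cannot be 2-colored; at least 3 frequencies are needed.
3 frequencies suffice: frequency 1 → {T2, T7, T14, T12}; frequency 2 → {T6, T9, T13, T3}; frequency 3 → {T11}. No two conflicting transmitters share a frequency.

3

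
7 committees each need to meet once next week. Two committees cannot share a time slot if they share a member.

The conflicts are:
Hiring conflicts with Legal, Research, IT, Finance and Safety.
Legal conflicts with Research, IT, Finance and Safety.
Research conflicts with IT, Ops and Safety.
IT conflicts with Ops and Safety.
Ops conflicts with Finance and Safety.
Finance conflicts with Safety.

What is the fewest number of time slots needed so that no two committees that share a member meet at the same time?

Hiring, Legal, Research, IT, Safety are mutually in conflict, so at least 5 time slots are needed.
5 time slots suffice: time slot 1 → {Safety}; time slot 2 → {Research, Finance}; time slot 3 → {Hiring, Ops}; time slot 4 → {Legal}; time slot 5 → {IT}. Each listed conflict is separated.

5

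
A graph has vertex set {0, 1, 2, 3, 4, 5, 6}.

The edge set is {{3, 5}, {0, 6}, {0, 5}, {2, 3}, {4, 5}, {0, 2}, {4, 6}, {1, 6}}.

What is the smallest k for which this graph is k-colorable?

2

2 and 3 are adjacent, so at least 2 colors are needed.
A valid assignment using 2 colors: 0=a, 1=a, 2=b, 3=a, 4=a, 5=b, 6=b. Each edge has distinct colors on its endpoints.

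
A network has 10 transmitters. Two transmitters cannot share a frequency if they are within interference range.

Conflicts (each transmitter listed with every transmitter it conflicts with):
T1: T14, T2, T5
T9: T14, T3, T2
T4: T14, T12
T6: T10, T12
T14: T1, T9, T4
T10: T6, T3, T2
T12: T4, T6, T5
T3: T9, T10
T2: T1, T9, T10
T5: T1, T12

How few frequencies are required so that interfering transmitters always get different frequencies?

3

The cycle T5-T1-T14-T4-T12-T5 has odd length 5, so it cannot be 2-colored; at least 3 frequencies are needed.
3 frequencies suffice: frequency 1 → {T1, T9, T10, T12}; frequency 2 → {T6, T14, T3, T2, T5}; frequency 3 → {T4}. Every pair that conflicts lands in different frequencies.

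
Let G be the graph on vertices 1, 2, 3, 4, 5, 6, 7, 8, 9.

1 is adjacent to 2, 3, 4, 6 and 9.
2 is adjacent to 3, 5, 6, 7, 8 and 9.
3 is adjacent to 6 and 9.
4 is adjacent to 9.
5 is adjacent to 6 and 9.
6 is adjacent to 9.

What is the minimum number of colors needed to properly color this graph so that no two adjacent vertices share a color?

5

1, 2, 3, 6, 9 form a clique, so at least 5 colors are needed.
5 colors suffice: color red → {2, 4}; color blue → {7, 8, 9}; color green → {6}; color yellow → {1, 5}; color purple → {3}. Each edge has distinct colors on its endpoints.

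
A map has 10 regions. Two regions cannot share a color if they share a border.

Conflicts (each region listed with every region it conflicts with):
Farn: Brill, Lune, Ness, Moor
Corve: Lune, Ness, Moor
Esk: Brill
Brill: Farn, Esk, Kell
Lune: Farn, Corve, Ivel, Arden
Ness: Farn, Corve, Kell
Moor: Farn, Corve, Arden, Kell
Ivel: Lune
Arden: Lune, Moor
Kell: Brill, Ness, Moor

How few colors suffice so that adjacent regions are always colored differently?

2

Lune and Arden conflict, so at least 2 colors are needed.
A valid assignment using 2 colors: Farn=1, Corve=1, Esk=1, Brill=2, Lune=2, Ness=2, Moor=2, Ivel=1, Arden=1, Kell=1. Each listed conflict is separated.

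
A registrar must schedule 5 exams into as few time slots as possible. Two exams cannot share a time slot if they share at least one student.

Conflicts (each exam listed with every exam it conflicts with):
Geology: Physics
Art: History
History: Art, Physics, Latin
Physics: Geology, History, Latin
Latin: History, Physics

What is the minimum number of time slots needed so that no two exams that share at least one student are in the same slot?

History, Physics, Latin are mutually in conflict, so at least 3 time slots are needed.
3 time slots suffice: Geology=2, Art=1, History=2, Physics=1, Latin=3. Every pair that conflicts lands in different time slots.

3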